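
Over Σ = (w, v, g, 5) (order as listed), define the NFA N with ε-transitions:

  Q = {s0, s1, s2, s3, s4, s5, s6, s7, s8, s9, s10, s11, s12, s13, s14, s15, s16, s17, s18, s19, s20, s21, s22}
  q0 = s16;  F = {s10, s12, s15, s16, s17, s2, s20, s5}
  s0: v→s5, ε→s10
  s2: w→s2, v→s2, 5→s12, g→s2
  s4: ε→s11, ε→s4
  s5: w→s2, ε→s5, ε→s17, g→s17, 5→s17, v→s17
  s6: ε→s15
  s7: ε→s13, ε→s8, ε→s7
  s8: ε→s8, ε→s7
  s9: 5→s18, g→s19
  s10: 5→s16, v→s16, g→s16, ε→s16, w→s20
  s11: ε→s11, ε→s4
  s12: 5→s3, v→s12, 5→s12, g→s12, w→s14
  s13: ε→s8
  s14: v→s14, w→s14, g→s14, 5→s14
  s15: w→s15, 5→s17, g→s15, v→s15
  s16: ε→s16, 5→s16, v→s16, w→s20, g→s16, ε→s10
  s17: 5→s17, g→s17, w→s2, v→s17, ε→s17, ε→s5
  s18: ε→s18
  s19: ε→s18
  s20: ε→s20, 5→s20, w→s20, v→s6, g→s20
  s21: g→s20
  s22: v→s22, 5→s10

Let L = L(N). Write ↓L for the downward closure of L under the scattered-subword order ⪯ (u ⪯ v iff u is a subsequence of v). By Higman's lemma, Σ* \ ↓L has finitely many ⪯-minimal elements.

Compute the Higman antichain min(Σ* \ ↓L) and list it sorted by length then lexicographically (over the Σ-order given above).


|Q|=23, |F|=8, |δ|=65 (22 ε).
min D↑ (7 st, q0=0, F={6}): 0:w→1,v→0,g→0,5→0 1:w→1,v→2,g→1,5→1 2:w→2,v→2,g→2,5→3 3:w→4,v→3,g→3,5→3 4:w→4,v→4,g→4,5→5 5:w→6,v→5,g→5,5→5 6:w→6,v→6,g→6,5→6.
'wv5w5w': run [11, 9, 8, 6, 4, 3, 1] end={s14} rej; 6/6 del acc.
1 words, ⪯-incomp.

A = [wv5w5w].


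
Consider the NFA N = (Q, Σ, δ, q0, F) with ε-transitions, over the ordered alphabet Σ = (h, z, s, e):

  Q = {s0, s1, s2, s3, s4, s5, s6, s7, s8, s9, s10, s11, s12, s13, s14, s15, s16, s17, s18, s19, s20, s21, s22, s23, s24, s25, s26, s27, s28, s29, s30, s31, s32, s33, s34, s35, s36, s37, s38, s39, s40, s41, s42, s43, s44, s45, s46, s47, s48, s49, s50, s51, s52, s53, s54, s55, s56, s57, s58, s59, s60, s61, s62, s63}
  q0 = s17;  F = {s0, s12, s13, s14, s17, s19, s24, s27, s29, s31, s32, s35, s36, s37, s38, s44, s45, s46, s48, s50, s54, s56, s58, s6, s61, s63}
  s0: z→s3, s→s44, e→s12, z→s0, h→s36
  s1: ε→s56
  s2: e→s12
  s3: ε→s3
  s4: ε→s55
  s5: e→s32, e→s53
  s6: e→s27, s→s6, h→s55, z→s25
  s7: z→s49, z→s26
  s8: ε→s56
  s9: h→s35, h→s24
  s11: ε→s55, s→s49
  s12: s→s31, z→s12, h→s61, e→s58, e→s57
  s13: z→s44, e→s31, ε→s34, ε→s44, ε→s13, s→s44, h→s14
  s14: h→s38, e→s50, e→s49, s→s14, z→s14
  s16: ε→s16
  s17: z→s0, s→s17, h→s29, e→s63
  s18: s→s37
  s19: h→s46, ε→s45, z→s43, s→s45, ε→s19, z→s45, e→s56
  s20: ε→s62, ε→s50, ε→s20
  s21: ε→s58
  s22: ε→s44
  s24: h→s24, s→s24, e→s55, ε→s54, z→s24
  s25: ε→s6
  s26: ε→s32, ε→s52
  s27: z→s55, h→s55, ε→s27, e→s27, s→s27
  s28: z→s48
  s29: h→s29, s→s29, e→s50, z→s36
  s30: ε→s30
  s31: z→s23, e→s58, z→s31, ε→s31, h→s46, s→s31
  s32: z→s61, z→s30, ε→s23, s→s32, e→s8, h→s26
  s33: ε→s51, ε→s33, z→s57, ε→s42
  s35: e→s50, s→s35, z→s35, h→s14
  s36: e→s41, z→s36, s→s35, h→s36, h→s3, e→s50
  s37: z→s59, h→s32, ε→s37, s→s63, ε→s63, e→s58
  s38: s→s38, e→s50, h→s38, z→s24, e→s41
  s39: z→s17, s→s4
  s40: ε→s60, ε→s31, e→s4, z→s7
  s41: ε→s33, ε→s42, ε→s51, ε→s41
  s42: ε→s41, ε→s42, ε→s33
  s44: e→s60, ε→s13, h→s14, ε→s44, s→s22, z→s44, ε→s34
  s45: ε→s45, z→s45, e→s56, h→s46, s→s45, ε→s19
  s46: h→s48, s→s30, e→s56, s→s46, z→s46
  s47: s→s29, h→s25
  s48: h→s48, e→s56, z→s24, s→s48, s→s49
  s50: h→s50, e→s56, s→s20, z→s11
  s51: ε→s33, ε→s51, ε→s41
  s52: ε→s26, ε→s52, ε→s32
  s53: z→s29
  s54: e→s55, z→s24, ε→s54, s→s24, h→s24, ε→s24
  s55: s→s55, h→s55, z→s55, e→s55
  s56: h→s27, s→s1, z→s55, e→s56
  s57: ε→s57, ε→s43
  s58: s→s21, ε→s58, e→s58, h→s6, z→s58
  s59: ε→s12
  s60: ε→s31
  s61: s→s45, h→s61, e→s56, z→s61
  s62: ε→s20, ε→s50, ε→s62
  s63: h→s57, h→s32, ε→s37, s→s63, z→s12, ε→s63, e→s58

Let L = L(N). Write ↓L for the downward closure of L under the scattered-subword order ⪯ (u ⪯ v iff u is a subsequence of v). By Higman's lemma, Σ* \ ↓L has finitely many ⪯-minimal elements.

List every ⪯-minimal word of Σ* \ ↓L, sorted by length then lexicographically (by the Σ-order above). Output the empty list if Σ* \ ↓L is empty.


|Q|=64, |F|=26, |δ|=199 (61 ε).
min D↑ (23 st, q0=0, F={11}): 0:h→1,z→2,s→0,e→3 1:h→1,z→4,s→1,e→5 2:h→4,z→2,s→6,e→7 3:h→8,z→7,s→3,e→9 4:h→4,z→4,s→10,e→5 5:h→5,z→11,s→5,e→12 6:h→13,z→6,s→6,e→14 7:h→15,z→7,s→14,e→9 8:h→8,z→15,s→8,e→12 9:h→16,z→9,s→9,e→9 10:h→13,z→10,s→10,e→5 11:h→11,z→11,s→11,e→11 12:h→17,z→11,s→12,e→12 13:h→18,z→13,s→13,e→5 14:h→19,z→14,s→14,e→9 15:h→15,z→15,s→20,e→12 16:h→11,z→16,s→16,e→17 17:h→11,z→11,s→17,e→17 18:h→18,z→21,s→18,e→5 19:h→22,z→19,s→19,e→12 20:h→19,z→20,s→20,e→12 21:h→21,z→21,s→21,e→11 22:h→22,z→21,s→22,e→12 (ε-aug+det+¬).
'hez': |S_i|=[50, 36, 16, 5] end={s11,s43,s49,s55,s57} rej; 3/3 single-dels accept.
'eehh': |S_i|=[50, 38, 11, 4, 1] end={s55} rej; 4/4 del acc.
'zshhze': N↓-sim [50, 42, 36, 24, 19, 7, 1] end={s55} ∉↓L; 6/6 del acc.
3 words, ⪯-incomp.

A = [hez, eehh, zshhze].


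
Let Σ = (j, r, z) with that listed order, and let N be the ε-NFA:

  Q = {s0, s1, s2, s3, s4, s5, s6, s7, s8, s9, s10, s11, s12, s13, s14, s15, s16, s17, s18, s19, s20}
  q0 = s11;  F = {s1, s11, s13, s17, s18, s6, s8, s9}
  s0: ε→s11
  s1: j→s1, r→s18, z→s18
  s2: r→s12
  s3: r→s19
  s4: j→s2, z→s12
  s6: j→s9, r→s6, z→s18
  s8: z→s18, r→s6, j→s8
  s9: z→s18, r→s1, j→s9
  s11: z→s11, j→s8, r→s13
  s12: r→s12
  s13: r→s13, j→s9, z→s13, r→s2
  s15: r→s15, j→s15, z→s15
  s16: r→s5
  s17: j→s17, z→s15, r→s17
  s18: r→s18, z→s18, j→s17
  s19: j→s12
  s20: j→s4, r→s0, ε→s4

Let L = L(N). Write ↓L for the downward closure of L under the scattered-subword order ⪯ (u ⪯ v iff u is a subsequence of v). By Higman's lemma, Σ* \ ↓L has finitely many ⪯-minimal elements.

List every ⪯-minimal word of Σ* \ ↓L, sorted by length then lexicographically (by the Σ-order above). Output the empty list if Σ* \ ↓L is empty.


A = [jzjz, rjrrjz].

|Q|=21, |F|=8, |δ|=39 (2 ε).
min D↑ (9 st, q0=0, F={8}): 0:j→1,r→2,z→0 1:j→1,r→3,z→4 2:j→5,r→2,z→2 3:j→5,r→3,z→4 4:j→6,r→4,z→4 5:j→5,r→7,z→4 6:j→6,r→6,z→8 7:j→7,r→4,z→4 8:j→8,r→8,z→8.
'jzjz': N↓-sim [11, 7, 3, 2, 1] end={s15} — reject; 4/4 deletions ∈↓L.
'rjrrjz': run [11, 9, 5, 4, 3, 2, 1] end={s15} — reject; 6/6 deletions ∈↓L.
2 words, ⪯-incomp.


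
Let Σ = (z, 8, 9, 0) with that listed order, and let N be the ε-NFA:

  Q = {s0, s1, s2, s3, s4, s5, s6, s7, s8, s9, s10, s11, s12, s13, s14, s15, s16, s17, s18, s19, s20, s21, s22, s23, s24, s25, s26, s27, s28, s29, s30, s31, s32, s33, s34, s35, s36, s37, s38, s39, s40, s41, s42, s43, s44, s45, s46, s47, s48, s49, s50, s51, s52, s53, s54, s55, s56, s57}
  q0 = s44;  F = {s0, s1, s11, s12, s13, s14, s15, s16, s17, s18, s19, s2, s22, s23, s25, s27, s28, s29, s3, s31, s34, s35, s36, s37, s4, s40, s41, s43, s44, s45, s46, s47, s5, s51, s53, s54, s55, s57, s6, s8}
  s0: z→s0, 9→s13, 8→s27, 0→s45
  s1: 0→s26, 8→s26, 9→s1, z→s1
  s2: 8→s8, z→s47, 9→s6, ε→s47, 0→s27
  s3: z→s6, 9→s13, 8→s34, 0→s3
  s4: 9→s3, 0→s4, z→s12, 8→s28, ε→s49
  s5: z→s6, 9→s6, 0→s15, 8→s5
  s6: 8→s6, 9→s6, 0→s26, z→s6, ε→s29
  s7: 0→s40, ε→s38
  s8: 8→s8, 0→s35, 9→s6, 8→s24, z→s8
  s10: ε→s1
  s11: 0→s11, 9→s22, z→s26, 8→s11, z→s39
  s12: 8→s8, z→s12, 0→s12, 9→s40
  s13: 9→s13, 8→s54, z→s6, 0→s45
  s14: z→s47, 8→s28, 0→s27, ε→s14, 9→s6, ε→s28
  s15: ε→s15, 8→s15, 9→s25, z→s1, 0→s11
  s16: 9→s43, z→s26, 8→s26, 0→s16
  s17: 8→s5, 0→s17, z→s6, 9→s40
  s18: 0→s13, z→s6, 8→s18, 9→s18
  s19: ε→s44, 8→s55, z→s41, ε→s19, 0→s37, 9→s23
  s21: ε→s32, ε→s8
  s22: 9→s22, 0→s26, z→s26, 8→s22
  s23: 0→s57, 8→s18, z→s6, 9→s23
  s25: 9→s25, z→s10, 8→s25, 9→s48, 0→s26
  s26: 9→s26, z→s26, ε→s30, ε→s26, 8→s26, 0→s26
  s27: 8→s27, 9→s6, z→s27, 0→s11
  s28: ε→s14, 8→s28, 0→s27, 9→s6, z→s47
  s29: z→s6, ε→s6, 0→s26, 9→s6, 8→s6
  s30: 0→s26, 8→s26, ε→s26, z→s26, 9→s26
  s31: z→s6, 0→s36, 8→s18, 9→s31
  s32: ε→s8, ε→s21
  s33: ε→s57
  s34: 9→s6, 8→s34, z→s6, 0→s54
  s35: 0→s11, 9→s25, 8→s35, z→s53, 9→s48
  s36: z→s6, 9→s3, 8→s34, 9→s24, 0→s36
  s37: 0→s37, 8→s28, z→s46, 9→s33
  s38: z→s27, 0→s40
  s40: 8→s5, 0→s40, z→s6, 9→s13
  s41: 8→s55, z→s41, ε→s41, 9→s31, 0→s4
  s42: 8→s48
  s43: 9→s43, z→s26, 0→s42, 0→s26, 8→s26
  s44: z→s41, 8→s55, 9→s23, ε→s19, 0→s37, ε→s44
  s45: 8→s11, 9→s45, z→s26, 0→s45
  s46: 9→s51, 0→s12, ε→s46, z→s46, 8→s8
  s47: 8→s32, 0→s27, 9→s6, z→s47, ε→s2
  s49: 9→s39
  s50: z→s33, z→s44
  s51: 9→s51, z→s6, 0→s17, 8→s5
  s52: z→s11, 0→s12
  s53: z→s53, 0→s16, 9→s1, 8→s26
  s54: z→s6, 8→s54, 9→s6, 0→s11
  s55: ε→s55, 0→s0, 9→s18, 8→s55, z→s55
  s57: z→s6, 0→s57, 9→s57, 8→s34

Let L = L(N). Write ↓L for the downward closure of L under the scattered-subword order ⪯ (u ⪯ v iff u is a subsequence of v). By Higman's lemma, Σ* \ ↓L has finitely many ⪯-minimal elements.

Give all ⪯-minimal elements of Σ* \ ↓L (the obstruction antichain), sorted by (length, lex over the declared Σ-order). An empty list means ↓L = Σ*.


A = [9z0, 800z, 0890, z0990z, 0z80z8].

|Q|=58, |F|=40, |δ|=209 (26 ε).
min D↑ (37 st, q0=0, F={19}): 0:z→1,8→2,9→3,0→4 1:z→1,8→2,9→5,0→6 2:z→2,8→2,9→7,0→8 3:z→9,8→7,9→3,0→10 4:z→11,8→12,9→10,0→4 5:z→9,8→7,9→5,0→13 6:z→14,8→12,9→15,0→6 7:z→9,8→7,9→7,0→16 8:z→8,8→17,9→16,0→18 9:z→9,8→9,9→9,0→19 10:z→9,8→20,9→10,0→10 11:z→11,8→21,9→22,0→14 12:z→23,8→12,9→9,0→17 13:z→9,8→20,9→15,0→13 14:z→14,8→21,9→24,0→14 15:z→9,8→20,9→16,0→15 16:z→9,8→25,9→16,0→18 17:z→17,8→17,9→9,0→26 18:z→19,8→26,9→18,0→18 19:z→19,8→19,9→19,0→19 20:z→9,8→20,9→9,0→25 21:z→21,8→21,9→9,0→27 22:z→9,8→28,9→22,0→29 23:z→23,8→21,9→9,0→17 24:z→9,8→28,9→16,0→24 25:z→9,8→25,9→9,0→26 26:z→19,8→26,9→30,0→26 27:z→31,8→27,9→32,0→26 28:z→9,8→28,9→9,0→33 29:z→9,8→28,9→24,0→29 30:z→19,8→30,9→30,0→19 31:z→31,8→19,9→34,0→35 32:z→34,8→32,9→32,0→19 33:z→34,8→33,9→32,0→26 34:z→34,8→19,9→34,0→19 35:z→19,8→19,9→36,0→35 36:z→19,8→19,9→36,0→19 (ε-aug+det+¬).
'9z0': N↓-sim [51, 30, 7, 2] end={s26,s30} — reject; 3/3 single-dels accept.
'800z': |S_i|=[51, 34, 22, 10, 3] end={s26,s30,s39} rej; 4/4 del acc.
'0890': run [51, 44, 29, 11, 4] end={s26,s30,s42,s48} — reject; 4/4 del acc.
'z0990z': run [51, 45, 39, 22, 16, 8, 3] end={s26,s30,s39} rej; 6/6 single-dels accept.
'0z80z8': |S_i|=[51, 44, 34, 24, 15, 10, 3] end={s26,s30,s48} ∉↓L; 6/6 single-dels accept.
5 obstructions.


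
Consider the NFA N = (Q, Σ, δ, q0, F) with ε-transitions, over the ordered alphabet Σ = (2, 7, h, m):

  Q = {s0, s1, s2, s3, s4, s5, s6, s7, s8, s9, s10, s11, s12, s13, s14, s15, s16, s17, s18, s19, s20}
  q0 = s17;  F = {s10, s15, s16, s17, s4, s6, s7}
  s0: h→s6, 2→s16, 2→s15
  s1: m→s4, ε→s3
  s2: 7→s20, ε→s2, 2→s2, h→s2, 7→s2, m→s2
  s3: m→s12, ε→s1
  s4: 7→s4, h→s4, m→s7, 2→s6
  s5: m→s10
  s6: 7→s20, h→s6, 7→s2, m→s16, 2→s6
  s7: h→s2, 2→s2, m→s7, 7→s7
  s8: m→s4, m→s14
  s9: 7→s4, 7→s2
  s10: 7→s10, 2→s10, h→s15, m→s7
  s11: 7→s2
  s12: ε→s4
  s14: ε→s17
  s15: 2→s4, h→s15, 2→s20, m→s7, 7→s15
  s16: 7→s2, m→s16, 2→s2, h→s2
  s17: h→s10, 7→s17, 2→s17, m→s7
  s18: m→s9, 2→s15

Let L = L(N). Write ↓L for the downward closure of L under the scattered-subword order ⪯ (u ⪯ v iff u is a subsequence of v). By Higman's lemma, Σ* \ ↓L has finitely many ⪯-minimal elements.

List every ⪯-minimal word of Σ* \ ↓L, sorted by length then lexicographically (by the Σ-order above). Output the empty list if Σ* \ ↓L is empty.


A = [m2, mh, hh227].

|Q|=21, |F|=7, |δ|=53 (5 ε).
min D↑ (8 st, q0=0, F={4}): 0:2→0,7→0,h→1,m→2 1:2→1,7→1,h→3,m→2 2:2→4,7→2,h→4,m→2 3:2→5,7→3,h→3,m→2 4:2→4,7→4,h→4,m→4 5:2→6,7→5,h→5,m→2 6:2→6,7→4,h→6,m→7 7:2→4,7→4,h→4,m→7.
'm2': N↓-sim [9, 4, 2] end={s2,s20} — reject; 2/2 deletions ∈↓L.
'mh': N↓-sim [9, 4, 2] end={s2,s20} ∉↓L; 2/2 del acc.
'hh227': N↓-sim [9, 8, 7, 6, 4, 2] end={s2,s20} rej; 5/5 del acc.
3 obstructions.


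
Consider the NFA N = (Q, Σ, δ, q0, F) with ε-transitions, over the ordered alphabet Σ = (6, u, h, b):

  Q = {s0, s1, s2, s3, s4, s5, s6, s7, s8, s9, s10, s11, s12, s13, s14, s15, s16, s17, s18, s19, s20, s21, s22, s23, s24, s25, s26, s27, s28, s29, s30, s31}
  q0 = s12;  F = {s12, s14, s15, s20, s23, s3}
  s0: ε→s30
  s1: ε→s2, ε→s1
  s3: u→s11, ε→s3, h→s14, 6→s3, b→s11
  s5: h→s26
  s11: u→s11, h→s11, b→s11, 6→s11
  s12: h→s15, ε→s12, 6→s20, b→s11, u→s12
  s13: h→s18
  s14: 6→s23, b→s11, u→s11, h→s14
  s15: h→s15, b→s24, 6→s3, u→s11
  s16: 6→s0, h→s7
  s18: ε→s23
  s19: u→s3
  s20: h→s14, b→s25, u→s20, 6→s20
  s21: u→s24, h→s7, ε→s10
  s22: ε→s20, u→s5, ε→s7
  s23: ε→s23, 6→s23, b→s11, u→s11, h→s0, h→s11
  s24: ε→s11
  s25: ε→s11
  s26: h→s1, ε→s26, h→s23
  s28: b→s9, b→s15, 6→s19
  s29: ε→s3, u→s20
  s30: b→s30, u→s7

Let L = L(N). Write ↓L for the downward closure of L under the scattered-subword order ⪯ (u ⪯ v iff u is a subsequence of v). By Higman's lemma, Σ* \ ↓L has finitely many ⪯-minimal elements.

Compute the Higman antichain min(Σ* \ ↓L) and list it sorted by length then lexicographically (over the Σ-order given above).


min(Σ*\↓L) = [b, hu, 6h6h].

|Q|=32, |F|=6, |δ|=59 (14 ε).
min D↑ (7 st, q0=0, F={3}): 0:6→1,u→0,h→2,b→3 1:6→1,u→1,h→4,b→3 2:6→5,u→3,h→2,b→3 3:6→3,u→3,h→3,b→3 4:6→6,u→3,h→4,b→3 5:6→5,u→3,h→4,b→3 6:6→6,u→3,h→3,b→3 (ε-aug+det+¬).
'b': run [12, 5] end={s11,s24,s25,s30,s7} ∉↓L; 1/1 del acc.
'hu': |S_i|=[12, 9, 2] end={s11,s7} — reject; 2/2 del acc.
'6h6h': run [12, 9, 6, 5, 4] end={s0,s11,s30,s7} rej; 4/4 del acc.
3 obstructions.


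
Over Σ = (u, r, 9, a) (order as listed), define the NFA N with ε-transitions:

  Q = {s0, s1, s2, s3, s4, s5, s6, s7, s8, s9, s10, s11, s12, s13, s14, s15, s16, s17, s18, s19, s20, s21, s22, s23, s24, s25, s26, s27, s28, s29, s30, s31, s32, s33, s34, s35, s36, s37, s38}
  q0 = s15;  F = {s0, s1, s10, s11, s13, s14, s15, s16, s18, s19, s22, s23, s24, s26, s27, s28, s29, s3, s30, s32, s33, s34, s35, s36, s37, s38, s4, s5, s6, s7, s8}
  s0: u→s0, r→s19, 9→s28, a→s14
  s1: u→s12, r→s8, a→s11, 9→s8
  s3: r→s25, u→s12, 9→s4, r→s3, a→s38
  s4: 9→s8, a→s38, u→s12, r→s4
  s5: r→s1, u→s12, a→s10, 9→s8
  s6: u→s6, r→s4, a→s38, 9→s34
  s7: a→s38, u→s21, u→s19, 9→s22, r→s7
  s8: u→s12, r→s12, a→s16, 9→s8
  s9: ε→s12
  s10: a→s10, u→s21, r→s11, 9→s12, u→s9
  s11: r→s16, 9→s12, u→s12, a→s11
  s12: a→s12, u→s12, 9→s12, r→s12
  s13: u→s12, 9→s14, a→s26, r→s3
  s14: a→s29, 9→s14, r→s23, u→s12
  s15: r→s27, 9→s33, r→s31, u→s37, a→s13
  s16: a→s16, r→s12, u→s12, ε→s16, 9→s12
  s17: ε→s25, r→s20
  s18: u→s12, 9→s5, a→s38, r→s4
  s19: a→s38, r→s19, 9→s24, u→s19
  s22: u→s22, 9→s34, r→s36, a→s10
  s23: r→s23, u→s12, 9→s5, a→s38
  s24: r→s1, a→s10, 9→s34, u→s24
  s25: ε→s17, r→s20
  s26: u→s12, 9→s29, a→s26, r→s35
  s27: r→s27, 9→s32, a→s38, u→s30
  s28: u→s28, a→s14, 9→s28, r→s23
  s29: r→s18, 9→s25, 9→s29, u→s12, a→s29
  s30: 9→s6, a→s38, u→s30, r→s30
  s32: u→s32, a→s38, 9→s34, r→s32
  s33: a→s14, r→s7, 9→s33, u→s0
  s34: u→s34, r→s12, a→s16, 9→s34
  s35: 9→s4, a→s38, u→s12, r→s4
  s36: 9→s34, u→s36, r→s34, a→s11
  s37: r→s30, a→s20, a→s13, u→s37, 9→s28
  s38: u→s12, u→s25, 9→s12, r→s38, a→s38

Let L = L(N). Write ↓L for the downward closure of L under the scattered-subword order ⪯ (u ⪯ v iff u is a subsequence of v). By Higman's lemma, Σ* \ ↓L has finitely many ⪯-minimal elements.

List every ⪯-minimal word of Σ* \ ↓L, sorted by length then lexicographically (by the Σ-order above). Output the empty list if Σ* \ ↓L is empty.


|Q|=39, |F|=31, |δ|=141 (4 ε).
min D↑ (32 st, q0=0, F={12}): 0:u→1,r→2,9→3,a→4 1:u→1,r→5,9→6,a→4 2:u→5,r→2,9→7,a→8 3:u→9,r→10,9→3,a→11 4:u→12,r→13,9→11,a→14 5:u→5,r→5,9→15,a→8 6:u→6,r→16,9→6,a→11 7:u→7,r→7,9→17,a→8 8:u→12,r→8,9→12,a→8 9:u→9,r→18,9→6,a→11 10:u→18,r→10,9→19,a→8 11:u→12,r→16,9→11,a→20 12:u→12,r→12,9→12,a→12 13:u→12,r→13,9→21,a→8 14:u→12,r→22,9→20,a→14 15:u→15,r→21,9→17,a→8 16:u→12,r→16,9→23,a→8 17:u→17,r→12,9→17,a→24 18:u→18,r→18,9→25,a→8 19:u→19,r→26,9→17,a→27 20:u→12,r→28,9→20,a→20 21:u→12,r→21,9→29,a→8 22:u→12,r→21,9→21,a→8 23:u→12,r→30,9→29,a→27 24:u→12,r→12,9→12,a→24 25:u→25,r→30,9→17,a→27 26:u→26,r→17,9→17,a→31 27:u→12,r→31,9→12,a→27 28:u→12,r→21,9→23,a→8 29:u→12,r→12,9→29,a→24 30:u→12,r→29,9→29,a→31 31:u→12,r→24,9→12,a→31 [Hopcroft].
'au': |S_i|=[38, 22, 6] end={s12,s17,s20,s21,s25,s9} ∉↓L; 2/2 deletions ∈↓L.
'ra9': run [38, 29, 10, 1] end={s12} ∉↓L; 3/3 del acc.
'u9ru': |S_i|=[38, 33, 22, 16, 6] end={s12,s17,s20,s21,s25,s9} ∉↓L; 4/4 deletions ∈↓L.
'r99r': run [38, 29, 20, 4, 1] end={s12} rej; 4/4 del acc.
'9r9rrr': |S_i|=[38, 29, 23, 13, 7, 4, 1] end={s12} ∉↓L; 6/6 single-dels accept.
'aarr9r': N↓-sim [38, 22, 18, 16, 10, 3, 1] end={s12} — reject; 6/6 single-dels accept.
6 minimals (antichain).

Antichain: [au, ra9, u9ru, r99r, 9r9rrr, aarr9r].


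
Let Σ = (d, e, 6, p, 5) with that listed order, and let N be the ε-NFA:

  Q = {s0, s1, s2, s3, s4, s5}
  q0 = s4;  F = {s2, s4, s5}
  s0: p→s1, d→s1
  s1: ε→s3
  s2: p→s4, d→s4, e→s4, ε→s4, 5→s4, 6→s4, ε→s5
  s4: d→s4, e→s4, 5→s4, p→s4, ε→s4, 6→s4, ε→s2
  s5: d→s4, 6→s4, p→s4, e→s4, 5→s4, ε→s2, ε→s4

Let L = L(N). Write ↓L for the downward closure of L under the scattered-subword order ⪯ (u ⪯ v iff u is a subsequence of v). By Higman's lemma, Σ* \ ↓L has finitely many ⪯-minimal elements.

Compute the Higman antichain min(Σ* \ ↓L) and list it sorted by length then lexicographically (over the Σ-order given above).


|Q|=6, |F|=3, |δ|=24 (7 ε).
min D↑ (1 st, q0=0, F={}): 0:d→0,e→0,6→0,p→0,5→0.
L(D↑) = ∅ ⇒ ↓L = Σ*.

Antichain: [].


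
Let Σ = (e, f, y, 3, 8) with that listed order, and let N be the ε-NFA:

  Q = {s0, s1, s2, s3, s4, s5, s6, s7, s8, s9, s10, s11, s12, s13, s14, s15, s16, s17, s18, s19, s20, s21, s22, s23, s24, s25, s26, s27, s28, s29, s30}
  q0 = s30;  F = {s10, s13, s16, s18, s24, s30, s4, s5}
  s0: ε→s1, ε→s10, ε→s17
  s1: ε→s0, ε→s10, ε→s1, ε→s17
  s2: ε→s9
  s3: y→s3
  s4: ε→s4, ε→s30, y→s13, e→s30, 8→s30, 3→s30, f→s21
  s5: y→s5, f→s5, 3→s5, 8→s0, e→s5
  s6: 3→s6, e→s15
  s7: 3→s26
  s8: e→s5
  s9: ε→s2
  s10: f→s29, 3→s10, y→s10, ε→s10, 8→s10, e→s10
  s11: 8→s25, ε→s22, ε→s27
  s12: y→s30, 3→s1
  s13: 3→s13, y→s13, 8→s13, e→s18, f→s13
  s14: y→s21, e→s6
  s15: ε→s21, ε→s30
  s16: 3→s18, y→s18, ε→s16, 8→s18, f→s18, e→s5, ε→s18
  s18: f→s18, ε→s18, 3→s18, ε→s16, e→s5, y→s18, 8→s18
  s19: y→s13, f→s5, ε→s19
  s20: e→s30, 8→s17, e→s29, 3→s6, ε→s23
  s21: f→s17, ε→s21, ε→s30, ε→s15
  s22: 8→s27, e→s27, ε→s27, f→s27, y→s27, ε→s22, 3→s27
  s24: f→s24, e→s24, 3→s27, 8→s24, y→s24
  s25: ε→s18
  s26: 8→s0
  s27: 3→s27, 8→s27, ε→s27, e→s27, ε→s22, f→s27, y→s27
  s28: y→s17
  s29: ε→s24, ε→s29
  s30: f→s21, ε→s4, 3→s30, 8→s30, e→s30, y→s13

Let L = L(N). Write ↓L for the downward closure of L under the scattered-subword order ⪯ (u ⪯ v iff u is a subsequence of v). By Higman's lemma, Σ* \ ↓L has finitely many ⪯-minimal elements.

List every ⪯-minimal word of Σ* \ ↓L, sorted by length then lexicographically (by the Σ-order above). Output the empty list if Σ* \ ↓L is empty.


|Q|=31, |F|=8, |δ|=102 (33 ε).
min D↑ (7 st, q0=0, F={6}): 0:e→0,f→0,y→1,3→0,8→0 1:e→2,f→1,y→1,3→1,8→1 2:e→3,f→2,y→2,3→2,8→2 3:e→3,f→3,y→3,3→3,8→4 4:e→4,f→5,y→4,3→4,8→4 5:e→5,f→5,y→5,3→6,8→5 6:e→6,f→6,y→6,3→6,8→6 [Hopcroft].
'yee8f3': |S_i|=[16, 12, 11, 9, 8, 4, 2] end={s22,s27} ∉↓L; 6/6 deletions ∈↓L.
1 minimals (antichain).

A = [yee8f3].


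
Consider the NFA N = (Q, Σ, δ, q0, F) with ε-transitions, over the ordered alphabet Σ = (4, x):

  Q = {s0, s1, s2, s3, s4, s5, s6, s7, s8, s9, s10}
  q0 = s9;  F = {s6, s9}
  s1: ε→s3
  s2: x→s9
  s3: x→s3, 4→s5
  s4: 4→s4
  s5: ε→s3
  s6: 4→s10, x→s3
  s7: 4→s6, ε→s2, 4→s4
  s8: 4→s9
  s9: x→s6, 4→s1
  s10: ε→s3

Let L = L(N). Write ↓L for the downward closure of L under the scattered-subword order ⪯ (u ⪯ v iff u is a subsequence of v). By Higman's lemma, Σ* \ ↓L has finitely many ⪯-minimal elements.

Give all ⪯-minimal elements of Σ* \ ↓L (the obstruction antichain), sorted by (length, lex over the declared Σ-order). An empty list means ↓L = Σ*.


Antichain: [4, xx].

|Q|=11, |F|=2, |δ|=15 (4 ε).
min D↑ (3 st, q0=0, F={1}): 0:4→1,x→2 1:4→1,x→1 2:4→1,x→1 (ε-aug+det+¬).
'4': N↓-sim [6, 4] end={s1,s10,s3,s5} — reject; 1/1 deletions ∈↓L.
'xx': run [6, 4, 2] end={s3,s5} rej; 2/2 single-dels accept.
2 minimals (antichain).


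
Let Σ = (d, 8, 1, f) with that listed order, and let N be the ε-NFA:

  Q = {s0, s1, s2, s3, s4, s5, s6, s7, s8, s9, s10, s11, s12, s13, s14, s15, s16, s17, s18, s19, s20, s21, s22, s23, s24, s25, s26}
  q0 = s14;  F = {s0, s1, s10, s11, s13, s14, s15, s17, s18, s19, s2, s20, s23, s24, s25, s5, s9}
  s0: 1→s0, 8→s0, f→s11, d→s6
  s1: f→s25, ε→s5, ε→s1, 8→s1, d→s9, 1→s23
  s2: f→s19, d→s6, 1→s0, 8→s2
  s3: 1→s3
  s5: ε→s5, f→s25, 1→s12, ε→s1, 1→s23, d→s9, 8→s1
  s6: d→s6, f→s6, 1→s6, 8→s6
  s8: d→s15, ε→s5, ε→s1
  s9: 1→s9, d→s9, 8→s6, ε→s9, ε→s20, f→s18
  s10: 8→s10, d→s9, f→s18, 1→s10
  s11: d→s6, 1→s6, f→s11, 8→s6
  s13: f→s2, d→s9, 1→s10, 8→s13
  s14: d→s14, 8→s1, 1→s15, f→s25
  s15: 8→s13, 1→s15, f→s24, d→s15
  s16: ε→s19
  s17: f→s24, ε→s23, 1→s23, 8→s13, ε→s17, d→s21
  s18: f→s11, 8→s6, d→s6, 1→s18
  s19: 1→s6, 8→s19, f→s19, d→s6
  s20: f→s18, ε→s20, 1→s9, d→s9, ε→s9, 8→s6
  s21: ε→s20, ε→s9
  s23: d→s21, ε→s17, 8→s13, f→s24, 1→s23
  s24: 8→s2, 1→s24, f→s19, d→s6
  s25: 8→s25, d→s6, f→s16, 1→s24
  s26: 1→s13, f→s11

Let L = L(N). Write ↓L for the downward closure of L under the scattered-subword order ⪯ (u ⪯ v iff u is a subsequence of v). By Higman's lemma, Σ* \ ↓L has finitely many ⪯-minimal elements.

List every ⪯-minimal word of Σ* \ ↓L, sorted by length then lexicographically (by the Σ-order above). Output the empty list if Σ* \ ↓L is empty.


|Q|=27, |F|=17, |δ|=93 (16 ε).
min D↑ (15 st, q0=0, F={8}): 0:d→0,8→1,1→2,f→3 1:d→4,8→1,1→5,f→3 2:d→2,8→6,1→2,f→7 3:d→8,8→3,1→7,f→9 4:d→4,8→8,1→4,f→10 5:d→4,8→6,1→5,f→7 6:d→4,8→6,1→11,f→12 7:d→8,8→12,1→7,f→9 8:d→8,8→8,1→8,f→8 9:d→8,8→9,1→8,f→9 10:d→8,8→8,1→10,f→13 11:d→4,8→11,1→11,f→10 12:d→8,8→12,1→14,f→9 13:d→8,8→8,1→8,f→13 14:d→8,8→14,1→14,f→13 (ε-aug+det+¬).
'fd': run [21, 9, 1] end={s6} rej; 2/2 single-dels accept.
'8d8': N↓-sim [21, 19, 6, 1] end={s6} — reject; 3/3 single-dels accept.
'ff1': N↓-sim [21, 9, 4, 1] end={s6} — reject; 3/3 deletions ∈↓L.
'181f8': run [21, 16, 10, 7, 3, 1] end={s6} rej; 5/5 deletions ∈↓L.
4 obstructions.

Antichain: [fd, 8d8, ff1, 181f8].


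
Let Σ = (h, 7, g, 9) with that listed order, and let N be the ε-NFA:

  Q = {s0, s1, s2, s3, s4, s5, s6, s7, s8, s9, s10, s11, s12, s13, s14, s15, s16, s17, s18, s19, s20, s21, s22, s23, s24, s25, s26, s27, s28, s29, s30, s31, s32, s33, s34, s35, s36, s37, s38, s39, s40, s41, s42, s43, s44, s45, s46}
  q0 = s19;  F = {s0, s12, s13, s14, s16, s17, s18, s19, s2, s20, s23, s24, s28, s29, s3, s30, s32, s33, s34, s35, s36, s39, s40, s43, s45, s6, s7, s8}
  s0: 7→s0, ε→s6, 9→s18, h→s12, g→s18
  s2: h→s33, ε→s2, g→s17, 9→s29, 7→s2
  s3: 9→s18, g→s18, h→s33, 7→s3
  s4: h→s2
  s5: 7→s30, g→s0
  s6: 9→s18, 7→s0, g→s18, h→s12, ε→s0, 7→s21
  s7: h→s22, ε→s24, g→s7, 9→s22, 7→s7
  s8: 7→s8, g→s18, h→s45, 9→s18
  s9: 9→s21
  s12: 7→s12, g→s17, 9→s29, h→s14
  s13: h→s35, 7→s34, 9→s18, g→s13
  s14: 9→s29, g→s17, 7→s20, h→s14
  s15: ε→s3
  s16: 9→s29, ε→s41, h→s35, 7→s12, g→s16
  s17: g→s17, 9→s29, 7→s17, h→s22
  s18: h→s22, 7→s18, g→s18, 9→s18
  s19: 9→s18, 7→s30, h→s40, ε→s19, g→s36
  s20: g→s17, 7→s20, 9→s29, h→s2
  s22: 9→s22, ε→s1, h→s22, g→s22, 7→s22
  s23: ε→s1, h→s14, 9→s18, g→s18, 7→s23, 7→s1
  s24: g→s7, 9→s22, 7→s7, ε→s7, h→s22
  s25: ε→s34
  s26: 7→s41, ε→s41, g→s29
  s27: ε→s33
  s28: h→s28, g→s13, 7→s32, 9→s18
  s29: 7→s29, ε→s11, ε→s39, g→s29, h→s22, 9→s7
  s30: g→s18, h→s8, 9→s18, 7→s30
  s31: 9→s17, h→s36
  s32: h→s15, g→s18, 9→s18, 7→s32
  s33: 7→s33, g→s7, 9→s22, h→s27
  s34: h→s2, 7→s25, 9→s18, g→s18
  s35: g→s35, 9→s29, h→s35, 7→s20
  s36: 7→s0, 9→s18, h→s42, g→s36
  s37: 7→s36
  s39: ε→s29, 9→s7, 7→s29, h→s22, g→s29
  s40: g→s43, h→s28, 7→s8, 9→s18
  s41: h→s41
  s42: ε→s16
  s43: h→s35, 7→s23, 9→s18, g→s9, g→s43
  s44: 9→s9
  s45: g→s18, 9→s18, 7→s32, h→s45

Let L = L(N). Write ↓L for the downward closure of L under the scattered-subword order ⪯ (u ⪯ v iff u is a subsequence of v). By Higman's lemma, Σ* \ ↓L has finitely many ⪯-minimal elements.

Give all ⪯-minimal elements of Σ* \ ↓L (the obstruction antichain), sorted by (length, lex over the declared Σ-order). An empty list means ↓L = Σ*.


min(Σ*\↓L) = [9h, 7gh, gh999, hh7hh9].

|Q|=47, |F|=28, |δ|=147 (17 ε).
min D↑ (26 st, q0=0, F={10}): 0:h→1,7→2,g→3,9→4 1:h→5,7→6,g→7,9→4 2:h→6,7→2,g→4,9→4 3:h→8,7→9,g→3,9→4 4:h→10,7→4,g→4,9→4 5:h→5,7→11,g→12,9→4 6:h→13,7→6,g→4,9→4 7:h→14,7→15,g→7,9→4 8:h→14,7→16,g→8,9→17 9:h→16,7→9,g→4,9→4 10:h→10,7→10,g→10,9→10 11:h→18,7→11,g→4,9→4 12:h→14,7→19,g→12,9→4 13:h→13,7→11,g→4,9→4 14:h→14,7→20,g→14,9→17 15:h→21,7→15,g→4,9→4 16:h→21,7→16,g→22,9→17 17:h→10,7→17,g→17,9→23 18:h→24,7→18,g→4,9→4 19:h→25,7→19,g→4,9→4 20:h→25,7→20,g→22,9→17 21:h→21,7→20,g→22,9→17 22:h→10,7→22,g→22,9→17 23:h→10,7→23,g→23,9→10 24:h→24,7→24,g→23,9→10 25:h→24,7→25,g→22,9→17 (ε-aug+det+¬).
'9h': N↓-sim [38, 9, 2] end={s1,s22} ∉↓L; 2/2 deletions ∈↓L.
'7gh': N↓-sim [38, 27, 9, 2] end={s1,s22} rej; 3/3 del acc.
'gh999': N↓-sim [38, 29, 18, 7, 4, 2] end={s1,s22} — reject; 5/5 single-dels accept.
'hh7hh9': run [38, 33, 24, 18, 14, 6, 2] end={s1,s22} rej; 6/6 del acc.
4 words, ⪯-incomp.


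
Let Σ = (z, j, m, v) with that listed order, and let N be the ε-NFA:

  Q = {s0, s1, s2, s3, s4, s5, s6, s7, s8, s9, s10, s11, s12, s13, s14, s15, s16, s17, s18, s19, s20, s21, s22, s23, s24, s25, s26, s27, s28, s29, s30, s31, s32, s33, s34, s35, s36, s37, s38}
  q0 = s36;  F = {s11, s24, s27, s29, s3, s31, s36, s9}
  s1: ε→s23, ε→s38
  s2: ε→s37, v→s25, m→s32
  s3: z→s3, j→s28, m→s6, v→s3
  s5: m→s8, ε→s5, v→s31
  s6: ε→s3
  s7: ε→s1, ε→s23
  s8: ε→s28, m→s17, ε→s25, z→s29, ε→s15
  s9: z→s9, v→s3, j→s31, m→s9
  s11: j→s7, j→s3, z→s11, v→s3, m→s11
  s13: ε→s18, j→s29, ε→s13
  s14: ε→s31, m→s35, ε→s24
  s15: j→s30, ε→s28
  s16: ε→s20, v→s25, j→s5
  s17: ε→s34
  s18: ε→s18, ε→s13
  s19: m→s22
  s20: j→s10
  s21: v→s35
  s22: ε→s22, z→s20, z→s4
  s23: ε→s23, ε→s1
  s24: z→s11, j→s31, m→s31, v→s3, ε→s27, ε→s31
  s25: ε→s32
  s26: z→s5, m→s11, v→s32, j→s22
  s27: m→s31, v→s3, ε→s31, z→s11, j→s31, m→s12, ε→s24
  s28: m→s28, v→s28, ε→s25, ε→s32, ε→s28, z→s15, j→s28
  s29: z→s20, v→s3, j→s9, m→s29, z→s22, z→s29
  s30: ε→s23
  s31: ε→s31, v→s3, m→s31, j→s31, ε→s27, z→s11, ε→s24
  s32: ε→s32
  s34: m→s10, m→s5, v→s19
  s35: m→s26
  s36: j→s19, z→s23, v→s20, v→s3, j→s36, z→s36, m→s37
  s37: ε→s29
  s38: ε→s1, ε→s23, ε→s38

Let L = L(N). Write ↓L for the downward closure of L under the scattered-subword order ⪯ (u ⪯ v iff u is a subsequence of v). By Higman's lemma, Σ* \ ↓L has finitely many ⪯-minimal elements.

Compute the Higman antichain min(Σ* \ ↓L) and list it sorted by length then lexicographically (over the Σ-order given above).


min(Σ*\↓L) = [vj, mjjzjj].

|Q|=39, |F|=8, |δ|=106 (39 ε).
min D↑ (7 st, q0=0, F={4}): 0:z→0,j→0,m→1,v→2 1:z→1,j→3,m→1,v→2 2:z→2,j→4,m→2,v→2 3:z→3,j→5,m→3,v→2 4:z→4,j→4,m→4,v→4 5:z→6,j→5,m→5,v→2 6:z→6,j→2,m→6,v→2.
'vj': run [25, 12, 9] end={s1,s10,s15,s23,s25,s28,s30,s32,s38} rej; 2/2 single-dels accept.
'mjjzjj': run [25, 23, 18, 16, 12, 11, 8] end={s1,s15,s23,s25,s28,s30,s32,s38} ∉↓L; 6/6 single-dels accept.
2 minimals (antichain).


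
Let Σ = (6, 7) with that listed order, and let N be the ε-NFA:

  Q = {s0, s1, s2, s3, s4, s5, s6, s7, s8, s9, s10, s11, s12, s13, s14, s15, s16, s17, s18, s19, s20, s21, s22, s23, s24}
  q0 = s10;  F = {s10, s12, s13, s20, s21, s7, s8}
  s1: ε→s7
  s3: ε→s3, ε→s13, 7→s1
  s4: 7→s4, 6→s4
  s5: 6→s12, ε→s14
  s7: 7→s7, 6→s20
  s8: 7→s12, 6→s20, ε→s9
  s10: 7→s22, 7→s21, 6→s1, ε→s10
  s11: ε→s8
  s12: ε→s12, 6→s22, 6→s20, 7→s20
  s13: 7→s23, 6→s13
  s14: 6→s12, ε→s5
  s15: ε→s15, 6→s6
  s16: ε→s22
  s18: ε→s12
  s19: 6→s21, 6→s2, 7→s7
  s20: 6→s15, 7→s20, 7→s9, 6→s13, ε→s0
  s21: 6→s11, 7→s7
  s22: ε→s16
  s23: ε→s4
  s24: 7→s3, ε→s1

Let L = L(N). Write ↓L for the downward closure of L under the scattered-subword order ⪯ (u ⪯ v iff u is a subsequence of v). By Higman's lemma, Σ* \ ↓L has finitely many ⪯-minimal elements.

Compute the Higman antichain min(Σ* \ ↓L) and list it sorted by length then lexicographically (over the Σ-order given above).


|Q|=25, |F|=7, |δ|=44 (16 ε).
min D↑ (8 st, q0=0, F={7}): 0:6→1,7→2 1:6→3,7→1 2:6→4,7→1 3:6→5,7→3 4:6→3,7→6 5:6→5,7→7 6:6→3,7→3 7:6→7,7→7 (ε-aug+det+¬).
'6667': run [17, 15, 10, 5, 2] end={s23,s4} rej; 4/4 single-dels accept.
'77667': N↓-sim [17, 15, 12, 10, 5, 2] end={s23,s4} ∉↓L; 5/5 del acc.
'767767': run [17, 15, 13, 11, 8, 5, 2] end={s23,s4} rej; 6/6 deletions ∈↓L.
3 minimals (antichain).

min(Σ*\↓L) = [6667, 77667, 767767].


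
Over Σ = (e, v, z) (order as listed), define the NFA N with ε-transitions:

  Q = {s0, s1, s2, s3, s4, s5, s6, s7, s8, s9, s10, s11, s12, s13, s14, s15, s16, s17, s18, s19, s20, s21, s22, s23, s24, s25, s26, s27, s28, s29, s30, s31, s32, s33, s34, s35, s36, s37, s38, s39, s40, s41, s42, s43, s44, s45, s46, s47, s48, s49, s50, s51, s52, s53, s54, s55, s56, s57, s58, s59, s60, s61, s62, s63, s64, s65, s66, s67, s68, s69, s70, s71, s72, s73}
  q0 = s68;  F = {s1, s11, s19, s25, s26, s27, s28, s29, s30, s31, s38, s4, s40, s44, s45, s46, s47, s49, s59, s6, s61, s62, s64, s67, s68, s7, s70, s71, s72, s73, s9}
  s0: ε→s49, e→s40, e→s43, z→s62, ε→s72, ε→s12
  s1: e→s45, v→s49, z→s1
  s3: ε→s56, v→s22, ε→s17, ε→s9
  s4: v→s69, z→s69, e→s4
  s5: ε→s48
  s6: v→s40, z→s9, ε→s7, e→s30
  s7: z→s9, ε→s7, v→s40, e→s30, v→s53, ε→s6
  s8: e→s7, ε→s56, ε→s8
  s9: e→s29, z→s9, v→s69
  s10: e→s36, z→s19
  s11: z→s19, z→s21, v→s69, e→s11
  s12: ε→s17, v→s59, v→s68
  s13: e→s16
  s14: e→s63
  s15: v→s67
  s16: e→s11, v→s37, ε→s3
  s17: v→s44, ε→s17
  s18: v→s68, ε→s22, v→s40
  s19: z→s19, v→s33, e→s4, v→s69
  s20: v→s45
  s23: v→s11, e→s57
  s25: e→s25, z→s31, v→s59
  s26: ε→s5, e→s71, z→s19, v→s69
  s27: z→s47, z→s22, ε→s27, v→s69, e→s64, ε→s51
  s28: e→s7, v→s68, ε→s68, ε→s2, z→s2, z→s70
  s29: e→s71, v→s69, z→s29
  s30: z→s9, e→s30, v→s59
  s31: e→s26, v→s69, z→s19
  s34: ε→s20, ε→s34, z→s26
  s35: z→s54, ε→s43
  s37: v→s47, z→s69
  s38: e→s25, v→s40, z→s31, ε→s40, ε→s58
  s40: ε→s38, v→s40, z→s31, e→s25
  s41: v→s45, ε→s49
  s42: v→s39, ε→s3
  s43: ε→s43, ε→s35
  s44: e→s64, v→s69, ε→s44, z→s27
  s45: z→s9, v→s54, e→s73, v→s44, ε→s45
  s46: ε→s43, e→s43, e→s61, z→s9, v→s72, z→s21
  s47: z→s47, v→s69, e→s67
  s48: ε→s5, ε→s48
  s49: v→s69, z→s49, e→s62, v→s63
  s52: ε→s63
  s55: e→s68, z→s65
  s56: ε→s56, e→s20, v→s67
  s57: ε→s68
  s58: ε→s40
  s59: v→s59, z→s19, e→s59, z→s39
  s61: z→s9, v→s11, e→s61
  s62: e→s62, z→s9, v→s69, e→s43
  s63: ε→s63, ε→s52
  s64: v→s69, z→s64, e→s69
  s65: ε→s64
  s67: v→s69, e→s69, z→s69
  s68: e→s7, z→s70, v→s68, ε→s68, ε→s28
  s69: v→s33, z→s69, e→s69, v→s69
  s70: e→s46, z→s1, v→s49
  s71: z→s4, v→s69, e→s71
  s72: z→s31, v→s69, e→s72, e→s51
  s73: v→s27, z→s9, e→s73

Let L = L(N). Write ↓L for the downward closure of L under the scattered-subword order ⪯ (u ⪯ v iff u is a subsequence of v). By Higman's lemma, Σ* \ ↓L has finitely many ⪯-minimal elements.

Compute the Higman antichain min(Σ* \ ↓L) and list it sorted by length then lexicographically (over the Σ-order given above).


min(Σ*\↓L) = [ezv, zvv, eevzez, evzzez, ezeezz, zzevee].

|Q|=74, |F|=31, |δ|=184 (45 ε).
min D↑ (29 st, q0=0, F={13}): 0:e→1,v→0,z→2 1:e→3,v→4,z→5 2:e→6,v→7,z→8 3:e→3,v→9,z→5 4:e→10,v→4,z→11 5:e→12,v→13,z→5 6:e→14,v→15,z→5 7:e→16,v→13,z→7 8:e→17,v→7,z→8 9:e→9,v→9,z→18 10:e→10,v→9,z→11 11:e→19,v→13,z→18 12:e→20,v→13,z→12 13:e→13,v→13,z→13 14:e→14,v→21,z→5 15:e→15,v→13,z→11 16:e→16,v→13,z→5 17:e→22,v→23,z→5 18:e→24,v→13,z→18 19:e→20,v→13,z→18 20:e→20,v→13,z→24 21:e→21,v→13,z→18 22:e→22,v→25,z→5 23:e→26,v→13,z→25 24:e→24,v→13,z→13 25:e→26,v→13,z→27 26:e→13,v→13,z→26 27:e→28,v→13,z→27 28:e→13,v→13,z→13 (ε-aug+det+¬).
'ezv': run [47, 39, 20, 2] end={s33,s69} rej; 3/3 deletions ∈↓L.
'zvv': N↓-sim [47, 36, 28, 4] end={s33,s52,s63,s69} ∉↓L; 3/3 deletions ∈↓L.
'eevzez': |S_i|=[47, 39, 30, 14, 10, 4, 2] end={s33,s69} rej; 6/6 del acc.
'evzzez': run [47, 39, 27, 17, 8, 4, 2] end={s33,s69} rej; 6/6 deletions ∈↓L.
'ezeezz': N↓-sim [47, 39, 20, 11, 4, 3, 2] end={s33,s69} ∉↓L; 6/6 deletions ∈↓L.
'zzevee': |S_i|=[47, 36, 29, 23, 10, 4, 2] end={s33,s69} ∉↓L; 6/6 del acc.
6 words, ⪯-incomp.


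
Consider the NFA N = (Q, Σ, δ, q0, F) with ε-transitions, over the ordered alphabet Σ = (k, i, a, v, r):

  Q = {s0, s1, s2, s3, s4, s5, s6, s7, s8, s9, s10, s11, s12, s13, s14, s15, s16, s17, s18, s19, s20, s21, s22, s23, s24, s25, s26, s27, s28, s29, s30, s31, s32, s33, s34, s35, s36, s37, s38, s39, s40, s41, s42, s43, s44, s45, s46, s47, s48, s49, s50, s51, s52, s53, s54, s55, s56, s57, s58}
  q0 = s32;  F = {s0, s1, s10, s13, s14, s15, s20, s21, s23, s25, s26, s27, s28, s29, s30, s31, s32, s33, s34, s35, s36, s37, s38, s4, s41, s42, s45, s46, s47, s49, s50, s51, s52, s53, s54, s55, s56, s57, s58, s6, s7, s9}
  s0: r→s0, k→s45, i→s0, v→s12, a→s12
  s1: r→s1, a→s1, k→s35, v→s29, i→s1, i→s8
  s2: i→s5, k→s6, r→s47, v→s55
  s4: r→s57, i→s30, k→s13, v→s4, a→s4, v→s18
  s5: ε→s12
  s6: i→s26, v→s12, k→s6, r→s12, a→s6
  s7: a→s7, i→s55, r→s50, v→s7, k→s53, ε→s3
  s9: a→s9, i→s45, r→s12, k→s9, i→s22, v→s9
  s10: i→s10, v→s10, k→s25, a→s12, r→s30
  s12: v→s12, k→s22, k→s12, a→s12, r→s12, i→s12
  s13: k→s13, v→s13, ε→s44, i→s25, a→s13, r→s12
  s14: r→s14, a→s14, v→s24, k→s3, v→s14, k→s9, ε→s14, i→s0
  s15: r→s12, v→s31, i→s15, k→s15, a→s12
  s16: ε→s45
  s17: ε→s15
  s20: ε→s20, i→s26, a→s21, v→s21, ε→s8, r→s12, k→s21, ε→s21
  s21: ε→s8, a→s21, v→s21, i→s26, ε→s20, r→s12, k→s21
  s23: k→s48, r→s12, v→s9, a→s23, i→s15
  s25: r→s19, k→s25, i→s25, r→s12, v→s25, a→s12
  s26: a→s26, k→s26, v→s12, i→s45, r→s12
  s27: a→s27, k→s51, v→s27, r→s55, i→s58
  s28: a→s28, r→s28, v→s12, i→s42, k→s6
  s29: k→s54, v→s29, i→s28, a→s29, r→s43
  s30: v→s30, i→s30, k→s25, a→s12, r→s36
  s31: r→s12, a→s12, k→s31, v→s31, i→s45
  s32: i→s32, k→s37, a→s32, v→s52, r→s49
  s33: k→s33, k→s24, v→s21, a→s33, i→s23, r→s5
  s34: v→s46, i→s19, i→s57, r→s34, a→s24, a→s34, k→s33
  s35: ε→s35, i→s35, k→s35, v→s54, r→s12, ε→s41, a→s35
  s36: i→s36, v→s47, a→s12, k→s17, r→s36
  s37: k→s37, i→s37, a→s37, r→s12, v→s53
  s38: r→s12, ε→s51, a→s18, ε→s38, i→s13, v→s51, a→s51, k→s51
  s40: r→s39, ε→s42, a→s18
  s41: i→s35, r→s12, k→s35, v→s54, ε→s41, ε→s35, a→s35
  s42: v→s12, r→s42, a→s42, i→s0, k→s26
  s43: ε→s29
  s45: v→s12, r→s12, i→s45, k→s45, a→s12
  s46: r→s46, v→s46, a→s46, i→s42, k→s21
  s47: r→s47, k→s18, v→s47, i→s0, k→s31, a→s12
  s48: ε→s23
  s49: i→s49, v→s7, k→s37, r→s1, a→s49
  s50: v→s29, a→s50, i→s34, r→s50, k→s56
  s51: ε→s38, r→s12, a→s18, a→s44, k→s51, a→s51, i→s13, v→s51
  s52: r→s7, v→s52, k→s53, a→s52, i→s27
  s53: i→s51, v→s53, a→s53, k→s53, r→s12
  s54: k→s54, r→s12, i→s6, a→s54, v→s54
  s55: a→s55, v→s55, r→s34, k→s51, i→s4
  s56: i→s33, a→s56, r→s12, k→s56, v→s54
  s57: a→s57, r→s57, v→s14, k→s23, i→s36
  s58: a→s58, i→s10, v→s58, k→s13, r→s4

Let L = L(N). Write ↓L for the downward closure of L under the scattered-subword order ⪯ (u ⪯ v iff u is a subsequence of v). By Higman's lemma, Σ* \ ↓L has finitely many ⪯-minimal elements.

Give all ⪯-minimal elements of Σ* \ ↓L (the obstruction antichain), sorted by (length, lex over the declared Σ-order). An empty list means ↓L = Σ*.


|Q|=59, |F|=42, |δ|=256 (21 ε).
min D↑ (40 st, q0=0, F={5}): 0:k→1,i→0,a→0,v→2,r→3 1:k→1,i→1,a→1,v→4,r→5 2:k→4,i→6,a→2,v→2,r→7 3:k→1,i→3,a→3,v→7,r→8 4:k→4,i→9,a→4,v→4,r→5 5:k→5,i→5,a→5,v→5,r→5 6:k→9,i→10,a→6,v→6,r→11 7:k→4,i→11,a→7,v→7,r→12 8:k→13,i→8,a→8,v→14,r→8 9:k→9,i→15,a→9,v→9,r→5 10:k→15,i→16,a→10,v→10,r→17 11:k→9,i→17,a→11,v→11,r→18 12:k→19,i→18,a→12,v→14,r→12 13:k→13,i→13,a→13,v→20,r→5 14:k→20,i→21,a→14,v→14,r→14 15:k→15,i→22,a→15,v→15,r→5 16:k→22,i→16,a→5,v→16,r→23 17:k→15,i→23,a→17,v→17,r→24 18:k→25,i→24,a→18,v→26,r→18 19:k→19,i→25,a→19,v→20,r→5 20:k→20,i→27,a→20,v→20,r→5 21:k→27,i→28,a→21,v→5,r→21 22:k→22,i→22,a→5,v→22,r→5 23:k→22,i→23,a→5,v→23,r→29 24:k→30,i→29,a→24,v→31,r→24 25:k→25,i→30,a→25,v→32,r→5 26:k→32,i→28,a→26,v→26,r→26 27:k→27,i→33,a→27,v→5,r→5 28:k→33,i→34,a→28,v→5,r→28 29:k→35,i→29,a→5,v→36,r→29 30:k→30,i→35,a→30,v→37,r→5 31:k→37,i→34,a→31,v→31,r→31 32:k→32,i→33,a→32,v→32,r→5 33:k→33,i→38,a→33,v→5,r→5 34:k→38,i→34,a→5,v→5,r→34 35:k→35,i→35,a→5,v→39,r→5 36:k→39,i→34,a→5,v→36,r→36 37:k→37,i→38,a→37,v→37,r→5 38:k→38,i→38,a→5,v→5,r→5 39:k→39,i→38,a→5,v→39,r→5 (ε-aug+det+¬).
'kr': run [54, 31, 4] end={s12,s19,s22,s5} ∉↓L; 2/2 single-dels accept.
'viiia': N↓-sim [54, 48, 40, 27, 14, 2] end={s12,s22} — reject; 5/5 del acc.
'rrviv': run [54, 49, 37, 22, 8, 2] end={s12,s22} — reject; 5/5 del acc.
3 obstructions.

Antichain: [kr, viiia, rrviv].
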